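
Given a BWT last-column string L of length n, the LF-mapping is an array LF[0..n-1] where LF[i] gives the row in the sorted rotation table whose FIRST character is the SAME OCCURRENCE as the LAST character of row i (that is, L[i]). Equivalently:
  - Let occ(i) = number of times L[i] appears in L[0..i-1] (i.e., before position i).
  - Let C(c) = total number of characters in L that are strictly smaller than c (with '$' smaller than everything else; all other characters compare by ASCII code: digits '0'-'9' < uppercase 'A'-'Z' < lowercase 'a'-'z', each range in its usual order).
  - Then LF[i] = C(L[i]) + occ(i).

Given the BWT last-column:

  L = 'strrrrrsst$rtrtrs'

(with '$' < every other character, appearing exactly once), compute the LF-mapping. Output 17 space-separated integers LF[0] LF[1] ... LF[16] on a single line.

Answer: 9 13 1 2 3 4 5 10 11 14 0 6 15 7 16 8 12

Derivation:
Char counts: '$':1, 'r':8, 's':4, 't':4
C (first-col start): C('$')=0, C('r')=1, C('s')=9, C('t')=13
L[0]='s': occ=0, LF[0]=C('s')+0=9+0=9
L[1]='t': occ=0, LF[1]=C('t')+0=13+0=13
L[2]='r': occ=0, LF[2]=C('r')+0=1+0=1
L[3]='r': occ=1, LF[3]=C('r')+1=1+1=2
L[4]='r': occ=2, LF[4]=C('r')+2=1+2=3
L[5]='r': occ=3, LF[5]=C('r')+3=1+3=4
L[6]='r': occ=4, LF[6]=C('r')+4=1+4=5
L[7]='s': occ=1, LF[7]=C('s')+1=9+1=10
L[8]='s': occ=2, LF[8]=C('s')+2=9+2=11
L[9]='t': occ=1, LF[9]=C('t')+1=13+1=14
L[10]='$': occ=0, LF[10]=C('$')+0=0+0=0
L[11]='r': occ=5, LF[11]=C('r')+5=1+5=6
L[12]='t': occ=2, LF[12]=C('t')+2=13+2=15
L[13]='r': occ=6, LF[13]=C('r')+6=1+6=7
L[14]='t': occ=3, LF[14]=C('t')+3=13+3=16
L[15]='r': occ=7, LF[15]=C('r')+7=1+7=8
L[16]='s': occ=3, LF[16]=C('s')+3=9+3=12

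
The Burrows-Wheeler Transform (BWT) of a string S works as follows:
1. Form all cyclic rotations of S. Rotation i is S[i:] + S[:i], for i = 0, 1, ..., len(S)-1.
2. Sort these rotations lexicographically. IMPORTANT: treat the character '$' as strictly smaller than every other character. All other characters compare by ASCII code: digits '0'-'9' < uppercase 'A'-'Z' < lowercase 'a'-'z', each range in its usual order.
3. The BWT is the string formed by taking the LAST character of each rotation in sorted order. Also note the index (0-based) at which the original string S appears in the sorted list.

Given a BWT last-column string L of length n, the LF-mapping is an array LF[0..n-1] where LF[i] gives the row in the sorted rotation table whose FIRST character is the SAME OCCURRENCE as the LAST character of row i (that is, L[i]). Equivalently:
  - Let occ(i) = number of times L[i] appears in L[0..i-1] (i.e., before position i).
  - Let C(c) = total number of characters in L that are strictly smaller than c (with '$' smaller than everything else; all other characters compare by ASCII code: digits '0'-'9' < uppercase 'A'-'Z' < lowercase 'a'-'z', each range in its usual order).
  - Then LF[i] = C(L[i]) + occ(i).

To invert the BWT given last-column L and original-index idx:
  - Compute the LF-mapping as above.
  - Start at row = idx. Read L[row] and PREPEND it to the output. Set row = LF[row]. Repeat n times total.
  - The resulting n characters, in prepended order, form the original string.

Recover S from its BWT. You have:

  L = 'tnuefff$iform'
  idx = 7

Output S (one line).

Answer: muffineffort$

Derivation:
LF mapping: 11 8 12 1 2 3 4 0 6 5 9 10 7
Walk LF starting at row 7, prepending L[row]:
  step 1: row=7, L[7]='$', prepend. Next row=LF[7]=0
  step 2: row=0, L[0]='t', prepend. Next row=LF[0]=11
  step 3: row=11, L[11]='r', prepend. Next row=LF[11]=10
  step 4: row=10, L[10]='o', prepend. Next row=LF[10]=9
  step 5: row=9, L[9]='f', prepend. Next row=LF[9]=5
  step 6: row=5, L[5]='f', prepend. Next row=LF[5]=3
  step 7: row=3, L[3]='e', prepend. Next row=LF[3]=1
  step 8: row=1, L[1]='n', prepend. Next row=LF[1]=8
  step 9: row=8, L[8]='i', prepend. Next row=LF[8]=6
  step 10: row=6, L[6]='f', prepend. Next row=LF[6]=4
  step 11: row=4, L[4]='f', prepend. Next row=LF[4]=2
  step 12: row=2, L[2]='u', prepend. Next row=LF[2]=12
  step 13: row=12, L[12]='m', prepend. Next row=LF[12]=7
Reversed output: muffineffort$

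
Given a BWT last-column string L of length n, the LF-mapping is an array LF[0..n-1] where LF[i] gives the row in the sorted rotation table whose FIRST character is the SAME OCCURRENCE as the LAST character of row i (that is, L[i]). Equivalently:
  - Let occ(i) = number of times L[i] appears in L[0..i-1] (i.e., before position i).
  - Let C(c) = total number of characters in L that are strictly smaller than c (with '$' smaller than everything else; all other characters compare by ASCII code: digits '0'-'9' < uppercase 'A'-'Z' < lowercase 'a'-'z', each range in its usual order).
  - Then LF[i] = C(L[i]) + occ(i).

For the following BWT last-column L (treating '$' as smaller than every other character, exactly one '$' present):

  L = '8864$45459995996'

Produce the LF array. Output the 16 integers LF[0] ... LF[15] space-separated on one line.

Char counts: '$':1, '4':3, '5':3, '6':2, '8':2, '9':5
C (first-col start): C('$')=0, C('4')=1, C('5')=4, C('6')=7, C('8')=9, C('9')=11
L[0]='8': occ=0, LF[0]=C('8')+0=9+0=9
L[1]='8': occ=1, LF[1]=C('8')+1=9+1=10
L[2]='6': occ=0, LF[2]=C('6')+0=7+0=7
L[3]='4': occ=0, LF[3]=C('4')+0=1+0=1
L[4]='$': occ=0, LF[4]=C('$')+0=0+0=0
L[5]='4': occ=1, LF[5]=C('4')+1=1+1=2
L[6]='5': occ=0, LF[6]=C('5')+0=4+0=4
L[7]='4': occ=2, LF[7]=C('4')+2=1+2=3
L[8]='5': occ=1, LF[8]=C('5')+1=4+1=5
L[9]='9': occ=0, LF[9]=C('9')+0=11+0=11
L[10]='9': occ=1, LF[10]=C('9')+1=11+1=12
L[11]='9': occ=2, LF[11]=C('9')+2=11+2=13
L[12]='5': occ=2, LF[12]=C('5')+2=4+2=6
L[13]='9': occ=3, LF[13]=C('9')+3=11+3=14
L[14]='9': occ=4, LF[14]=C('9')+4=11+4=15
L[15]='6': occ=1, LF[15]=C('6')+1=7+1=8

Answer: 9 10 7 1 0 2 4 3 5 11 12 13 6 14 15 8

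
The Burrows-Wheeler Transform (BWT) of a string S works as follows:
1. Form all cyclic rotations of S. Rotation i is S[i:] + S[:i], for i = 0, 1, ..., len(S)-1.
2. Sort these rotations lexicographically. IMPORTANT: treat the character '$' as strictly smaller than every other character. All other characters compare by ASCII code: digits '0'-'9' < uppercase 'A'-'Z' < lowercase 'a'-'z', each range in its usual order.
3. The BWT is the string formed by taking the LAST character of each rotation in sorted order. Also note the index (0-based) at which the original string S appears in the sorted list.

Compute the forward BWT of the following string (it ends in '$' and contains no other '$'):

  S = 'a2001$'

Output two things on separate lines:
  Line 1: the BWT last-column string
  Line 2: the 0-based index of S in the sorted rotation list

All 6 rotations (rotation i = S[i:]+S[:i]):
  rot[0] = a2001$
  rot[1] = 2001$a
  rot[2] = 001$a2
  rot[3] = 01$a20
  rot[4] = 1$a200
  rot[5] = $a2001
Sorted (with $ < everything):
  sorted[0] = $a2001  (last char: '1')
  sorted[1] = 001$a2  (last char: '2')
  sorted[2] = 01$a20  (last char: '0')
  sorted[3] = 1$a200  (last char: '0')
  sorted[4] = 2001$a  (last char: 'a')
  sorted[5] = a2001$  (last char: '$')
Last column: 1200a$
Original string S is at sorted index 5

Answer: 1200a$
5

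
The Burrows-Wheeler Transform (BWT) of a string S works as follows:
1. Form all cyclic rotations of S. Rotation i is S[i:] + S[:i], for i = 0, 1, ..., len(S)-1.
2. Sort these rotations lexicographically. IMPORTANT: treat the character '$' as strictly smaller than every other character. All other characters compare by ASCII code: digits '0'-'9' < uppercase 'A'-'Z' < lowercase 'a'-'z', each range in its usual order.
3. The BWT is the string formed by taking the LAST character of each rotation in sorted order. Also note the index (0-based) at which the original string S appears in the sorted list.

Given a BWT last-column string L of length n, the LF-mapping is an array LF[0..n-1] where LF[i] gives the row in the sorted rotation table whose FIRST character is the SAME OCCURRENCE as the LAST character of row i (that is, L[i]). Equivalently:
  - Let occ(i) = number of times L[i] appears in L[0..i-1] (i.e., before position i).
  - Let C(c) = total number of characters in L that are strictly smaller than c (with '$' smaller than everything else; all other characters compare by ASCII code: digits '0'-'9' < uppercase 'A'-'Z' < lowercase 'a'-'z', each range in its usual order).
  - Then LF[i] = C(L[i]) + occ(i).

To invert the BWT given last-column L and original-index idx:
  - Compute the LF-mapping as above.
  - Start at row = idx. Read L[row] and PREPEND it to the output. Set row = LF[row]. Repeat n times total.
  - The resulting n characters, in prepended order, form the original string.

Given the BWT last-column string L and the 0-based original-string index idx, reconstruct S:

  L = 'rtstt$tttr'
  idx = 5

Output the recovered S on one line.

LF mapping: 1 4 3 5 6 0 7 8 9 2
Walk LF starting at row 5, prepending L[row]:
  step 1: row=5, L[5]='$', prepend. Next row=LF[5]=0
  step 2: row=0, L[0]='r', prepend. Next row=LF[0]=1
  step 3: row=1, L[1]='t', prepend. Next row=LF[1]=4
  step 4: row=4, L[4]='t', prepend. Next row=LF[4]=6
  step 5: row=6, L[6]='t', prepend. Next row=LF[6]=7
  step 6: row=7, L[7]='t', prepend. Next row=LF[7]=8
  step 7: row=8, L[8]='t', prepend. Next row=LF[8]=9
  step 8: row=9, L[9]='r', prepend. Next row=LF[9]=2
  step 9: row=2, L[2]='s', prepend. Next row=LF[2]=3
  step 10: row=3, L[3]='t', prepend. Next row=LF[3]=5
Reversed output: tsrtttttr$

Answer: tsrtttttr$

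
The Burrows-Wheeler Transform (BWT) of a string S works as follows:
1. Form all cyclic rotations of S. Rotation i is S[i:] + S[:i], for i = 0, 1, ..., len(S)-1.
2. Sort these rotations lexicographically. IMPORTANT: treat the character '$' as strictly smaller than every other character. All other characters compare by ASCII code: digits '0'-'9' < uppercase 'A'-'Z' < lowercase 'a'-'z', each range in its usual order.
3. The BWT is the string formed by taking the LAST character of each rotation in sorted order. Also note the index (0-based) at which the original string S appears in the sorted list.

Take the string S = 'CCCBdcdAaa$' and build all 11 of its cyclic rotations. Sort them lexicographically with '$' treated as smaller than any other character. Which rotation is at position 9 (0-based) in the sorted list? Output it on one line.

All 11 rotations (rotation i = S[i:]+S[:i]):
  rot[0] = CCCBdcdAaa$
  rot[1] = CCBdcdAaa$C
  rot[2] = CBdcdAaa$CC
  rot[3] = BdcdAaa$CCC
  rot[4] = dcdAaa$CCCB
  rot[5] = cdAaa$CCCBd
  rot[6] = dAaa$CCCBdc
  rot[7] = Aaa$CCCBdcd
  rot[8] = aa$CCCBdcdA
  rot[9] = a$CCCBdcdAa
  rot[10] = $CCCBdcdAaa
Sorted (with $ < everything):
  sorted[0] = $CCCBdcdAaa
  sorted[1] = Aaa$CCCBdcd
  sorted[2] = BdcdAaa$CCC
  sorted[3] = CBdcdAaa$CC
  sorted[4] = CCBdcdAaa$C
  sorted[5] = CCCBdcdAaa$
  sorted[6] = a$CCCBdcdAa
  sorted[7] = aa$CCCBdcdA
  sorted[8] = cdAaa$CCCBd
  sorted[9] = dAaa$CCCBdc
  sorted[10] = dcdAaa$CCCB
sorted[9] = dAaa$CCCBdc

Answer: dAaa$CCCBdc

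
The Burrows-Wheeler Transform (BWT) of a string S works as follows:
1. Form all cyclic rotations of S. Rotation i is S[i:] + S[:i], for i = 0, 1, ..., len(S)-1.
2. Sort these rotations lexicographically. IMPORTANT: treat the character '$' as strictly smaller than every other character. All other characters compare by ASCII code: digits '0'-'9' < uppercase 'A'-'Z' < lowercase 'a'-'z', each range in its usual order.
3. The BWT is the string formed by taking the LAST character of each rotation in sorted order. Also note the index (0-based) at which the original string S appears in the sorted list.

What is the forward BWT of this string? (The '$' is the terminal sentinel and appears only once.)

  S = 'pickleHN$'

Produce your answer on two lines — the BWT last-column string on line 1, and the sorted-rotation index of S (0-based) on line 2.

All 9 rotations (rotation i = S[i:]+S[:i]):
  rot[0] = pickleHN$
  rot[1] = ickleHN$p
  rot[2] = ckleHN$pi
  rot[3] = kleHN$pic
  rot[4] = leHN$pick
  rot[5] = eHN$pickl
  rot[6] = HN$pickle
  rot[7] = N$pickleH
  rot[8] = $pickleHN
Sorted (with $ < everything):
  sorted[0] = $pickleHN  (last char: 'N')
  sorted[1] = HN$pickle  (last char: 'e')
  sorted[2] = N$pickleH  (last char: 'H')
  sorted[3] = ckleHN$pi  (last char: 'i')
  sorted[4] = eHN$pickl  (last char: 'l')
  sorted[5] = ickleHN$p  (last char: 'p')
  sorted[6] = kleHN$pic  (last char: 'c')
  sorted[7] = leHN$pick  (last char: 'k')
  sorted[8] = pickleHN$  (last char: '$')
Last column: NeHilpck$
Original string S is at sorted index 8

Answer: NeHilpck$
8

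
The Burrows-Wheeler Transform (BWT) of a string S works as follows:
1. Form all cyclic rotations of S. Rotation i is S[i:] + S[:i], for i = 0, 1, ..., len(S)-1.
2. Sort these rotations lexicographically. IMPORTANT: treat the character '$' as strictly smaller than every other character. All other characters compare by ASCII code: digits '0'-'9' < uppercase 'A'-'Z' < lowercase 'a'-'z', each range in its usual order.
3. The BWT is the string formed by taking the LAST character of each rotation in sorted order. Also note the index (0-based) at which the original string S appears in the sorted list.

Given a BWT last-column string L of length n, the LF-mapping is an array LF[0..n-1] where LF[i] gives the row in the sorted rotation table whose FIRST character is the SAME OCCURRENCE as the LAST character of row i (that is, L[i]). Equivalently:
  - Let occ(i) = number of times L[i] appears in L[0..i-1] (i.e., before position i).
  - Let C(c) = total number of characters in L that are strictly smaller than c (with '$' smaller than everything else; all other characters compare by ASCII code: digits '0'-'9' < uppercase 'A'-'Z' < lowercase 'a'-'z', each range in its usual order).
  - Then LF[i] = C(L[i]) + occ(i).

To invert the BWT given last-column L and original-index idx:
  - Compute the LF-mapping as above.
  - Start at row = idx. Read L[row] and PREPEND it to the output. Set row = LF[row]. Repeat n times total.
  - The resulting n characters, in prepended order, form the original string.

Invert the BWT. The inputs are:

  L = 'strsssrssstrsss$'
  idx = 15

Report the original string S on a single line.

Answer: tsssssrssstrrss$

Derivation:
LF mapping: 4 14 1 5 6 7 2 8 9 10 15 3 11 12 13 0
Walk LF starting at row 15, prepending L[row]:
  step 1: row=15, L[15]='$', prepend. Next row=LF[15]=0
  step 2: row=0, L[0]='s', prepend. Next row=LF[0]=4
  step 3: row=4, L[4]='s', prepend. Next row=LF[4]=6
  step 4: row=6, L[6]='r', prepend. Next row=LF[6]=2
  step 5: row=2, L[2]='r', prepend. Next row=LF[2]=1
  step 6: row=1, L[1]='t', prepend. Next row=LF[1]=14
  step 7: row=14, L[14]='s', prepend. Next row=LF[14]=13
  step 8: row=13, L[13]='s', prepend. Next row=LF[13]=12
  step 9: row=12, L[12]='s', prepend. Next row=LF[12]=11
  step 10: row=11, L[11]='r', prepend. Next row=LF[11]=3
  step 11: row=3, L[3]='s', prepend. Next row=LF[3]=5
  step 12: row=5, L[5]='s', prepend. Next row=LF[5]=7
  step 13: row=7, L[7]='s', prepend. Next row=LF[7]=8
  step 14: row=8, L[8]='s', prepend. Next row=LF[8]=9
  step 15: row=9, L[9]='s', prepend. Next row=LF[9]=10
  step 16: row=10, L[10]='t', prepend. Next row=LF[10]=15
Reversed output: tsssssrssstrrss$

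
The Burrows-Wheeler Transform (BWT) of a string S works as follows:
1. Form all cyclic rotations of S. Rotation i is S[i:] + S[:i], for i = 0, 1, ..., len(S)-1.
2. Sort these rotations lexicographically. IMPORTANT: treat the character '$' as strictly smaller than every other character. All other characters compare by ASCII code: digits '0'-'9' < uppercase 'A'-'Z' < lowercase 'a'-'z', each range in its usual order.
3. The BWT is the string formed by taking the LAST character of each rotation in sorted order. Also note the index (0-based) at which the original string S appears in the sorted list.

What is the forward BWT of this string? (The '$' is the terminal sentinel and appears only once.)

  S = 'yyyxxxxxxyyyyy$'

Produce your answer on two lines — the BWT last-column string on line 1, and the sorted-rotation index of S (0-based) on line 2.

Answer: yyxxxxxyyyyy$yx
12

Derivation:
All 15 rotations (rotation i = S[i:]+S[:i]):
  rot[0] = yyyxxxxxxyyyyy$
  rot[1] = yyxxxxxxyyyyy$y
  rot[2] = yxxxxxxyyyyy$yy
  rot[3] = xxxxxxyyyyy$yyy
  rot[4] = xxxxxyyyyy$yyyx
  rot[5] = xxxxyyyyy$yyyxx
  rot[6] = xxxyyyyy$yyyxxx
  rot[7] = xxyyyyy$yyyxxxx
  rot[8] = xyyyyy$yyyxxxxx
  rot[9] = yyyyy$yyyxxxxxx
  rot[10] = yyyy$yyyxxxxxxy
  rot[11] = yyy$yyyxxxxxxyy
  rot[12] = yy$yyyxxxxxxyyy
  rot[13] = y$yyyxxxxxxyyyy
  rot[14] = $yyyxxxxxxyyyyy
Sorted (with $ < everything):
  sorted[0] = $yyyxxxxxxyyyyy  (last char: 'y')
  sorted[1] = xxxxxxyyyyy$yyy  (last char: 'y')
  sorted[2] = xxxxxyyyyy$yyyx  (last char: 'x')
  sorted[3] = xxxxyyyyy$yyyxx  (last char: 'x')
  sorted[4] = xxxyyyyy$yyyxxx  (last char: 'x')
  sorted[5] = xxyyyyy$yyyxxxx  (last char: 'x')
  sorted[6] = xyyyyy$yyyxxxxx  (last char: 'x')
  sorted[7] = y$yyyxxxxxxyyyy  (last char: 'y')
  sorted[8] = yxxxxxxyyyyy$yy  (last char: 'y')
  sorted[9] = yy$yyyxxxxxxyyy  (last char: 'y')
  sorted[10] = yyxxxxxxyyyyy$y  (last char: 'y')
  sorted[11] = yyy$yyyxxxxxxyy  (last char: 'y')
  sorted[12] = yyyxxxxxxyyyyy$  (last char: '$')
  sorted[13] = yyyy$yyyxxxxxxy  (last char: 'y')
  sorted[14] = yyyyy$yyyxxxxxx  (last char: 'x')
Last column: yyxxxxxyyyyy$yx
Original string S is at sorted index 12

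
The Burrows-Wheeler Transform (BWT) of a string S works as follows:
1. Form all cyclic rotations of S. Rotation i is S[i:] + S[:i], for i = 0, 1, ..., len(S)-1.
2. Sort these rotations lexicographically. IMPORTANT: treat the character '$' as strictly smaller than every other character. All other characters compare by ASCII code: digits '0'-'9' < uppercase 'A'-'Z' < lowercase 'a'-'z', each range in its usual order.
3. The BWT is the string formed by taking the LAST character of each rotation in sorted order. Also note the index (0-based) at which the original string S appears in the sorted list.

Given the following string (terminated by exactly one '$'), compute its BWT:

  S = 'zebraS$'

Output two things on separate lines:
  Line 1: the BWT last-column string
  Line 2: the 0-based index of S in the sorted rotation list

Answer: Sarezb$
6

Derivation:
All 7 rotations (rotation i = S[i:]+S[:i]):
  rot[0] = zebraS$
  rot[1] = ebraS$z
  rot[2] = braS$ze
  rot[3] = raS$zeb
  rot[4] = aS$zebr
  rot[5] = S$zebra
  rot[6] = $zebraS
Sorted (with $ < everything):
  sorted[0] = $zebraS  (last char: 'S')
  sorted[1] = S$zebra  (last char: 'a')
  sorted[2] = aS$zebr  (last char: 'r')
  sorted[3] = braS$ze  (last char: 'e')
  sorted[4] = ebraS$z  (last char: 'z')
  sorted[5] = raS$zeb  (last char: 'b')
  sorted[6] = zebraS$  (last char: '$')
Last column: Sarezb$
Original string S is at sorted index 6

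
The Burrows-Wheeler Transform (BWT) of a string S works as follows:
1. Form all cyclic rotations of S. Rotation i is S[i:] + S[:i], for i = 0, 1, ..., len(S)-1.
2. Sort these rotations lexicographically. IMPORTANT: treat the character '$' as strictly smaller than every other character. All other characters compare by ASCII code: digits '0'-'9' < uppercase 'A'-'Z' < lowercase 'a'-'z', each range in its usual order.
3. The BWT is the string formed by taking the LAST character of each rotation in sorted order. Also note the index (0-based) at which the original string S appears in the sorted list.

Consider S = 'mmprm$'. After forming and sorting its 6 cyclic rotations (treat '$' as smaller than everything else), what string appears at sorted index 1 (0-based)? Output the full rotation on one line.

All 6 rotations (rotation i = S[i:]+S[:i]):
  rot[0] = mmprm$
  rot[1] = mprm$m
  rot[2] = prm$mm
  rot[3] = rm$mmp
  rot[4] = m$mmpr
  rot[5] = $mmprm
Sorted (with $ < everything):
  sorted[0] = $mmprm
  sorted[1] = m$mmpr
  sorted[2] = mmprm$
  sorted[3] = mprm$m
  sorted[4] = prm$mm
  sorted[5] = rm$mmp
sorted[1] = m$mmpr

Answer: m$mmpr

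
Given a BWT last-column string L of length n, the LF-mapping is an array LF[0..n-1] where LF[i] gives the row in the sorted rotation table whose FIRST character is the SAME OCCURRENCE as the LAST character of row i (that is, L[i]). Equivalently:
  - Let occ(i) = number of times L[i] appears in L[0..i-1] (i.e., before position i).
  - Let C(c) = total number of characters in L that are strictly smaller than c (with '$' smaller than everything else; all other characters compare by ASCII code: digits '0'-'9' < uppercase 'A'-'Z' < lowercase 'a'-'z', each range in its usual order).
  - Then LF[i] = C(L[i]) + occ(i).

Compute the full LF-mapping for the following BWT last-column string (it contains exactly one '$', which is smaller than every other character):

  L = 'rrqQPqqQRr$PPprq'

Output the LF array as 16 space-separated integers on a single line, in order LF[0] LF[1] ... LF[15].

Answer: 12 13 8 4 1 9 10 5 6 14 0 2 3 7 15 11

Derivation:
Char counts: '$':1, 'P':3, 'Q':2, 'R':1, 'p':1, 'q':4, 'r':4
C (first-col start): C('$')=0, C('P')=1, C('Q')=4, C('R')=6, C('p')=7, C('q')=8, C('r')=12
L[0]='r': occ=0, LF[0]=C('r')+0=12+0=12
L[1]='r': occ=1, LF[1]=C('r')+1=12+1=13
L[2]='q': occ=0, LF[2]=C('q')+0=8+0=8
L[3]='Q': occ=0, LF[3]=C('Q')+0=4+0=4
L[4]='P': occ=0, LF[4]=C('P')+0=1+0=1
L[5]='q': occ=1, LF[5]=C('q')+1=8+1=9
L[6]='q': occ=2, LF[6]=C('q')+2=8+2=10
L[7]='Q': occ=1, LF[7]=C('Q')+1=4+1=5
L[8]='R': occ=0, LF[8]=C('R')+0=6+0=6
L[9]='r': occ=2, LF[9]=C('r')+2=12+2=14
L[10]='$': occ=0, LF[10]=C('$')+0=0+0=0
L[11]='P': occ=1, LF[11]=C('P')+1=1+1=2
L[12]='P': occ=2, LF[12]=C('P')+2=1+2=3
L[13]='p': occ=0, LF[13]=C('p')+0=7+0=7
L[14]='r': occ=3, LF[14]=C('r')+3=12+3=15
L[15]='q': occ=3, LF[15]=C('q')+3=8+3=11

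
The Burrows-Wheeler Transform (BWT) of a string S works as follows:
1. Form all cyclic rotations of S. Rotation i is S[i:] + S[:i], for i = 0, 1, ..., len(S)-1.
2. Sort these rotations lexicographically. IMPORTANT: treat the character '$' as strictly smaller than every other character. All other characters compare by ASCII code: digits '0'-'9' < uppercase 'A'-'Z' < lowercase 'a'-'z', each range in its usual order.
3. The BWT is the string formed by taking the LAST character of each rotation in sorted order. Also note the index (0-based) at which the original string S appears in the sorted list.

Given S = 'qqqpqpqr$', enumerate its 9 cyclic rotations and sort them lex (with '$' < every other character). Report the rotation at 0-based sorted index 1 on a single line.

All 9 rotations (rotation i = S[i:]+S[:i]):
  rot[0] = qqqpqpqr$
  rot[1] = qqpqpqr$q
  rot[2] = qpqpqr$qq
  rot[3] = pqpqr$qqq
  rot[4] = qpqr$qqqp
  rot[5] = pqr$qqqpq
  rot[6] = qr$qqqpqp
  rot[7] = r$qqqpqpq
  rot[8] = $qqqpqpqr
Sorted (with $ < everything):
  sorted[0] = $qqqpqpqr
  sorted[1] = pqpqr$qqq
  sorted[2] = pqr$qqqpq
  sorted[3] = qpqpqr$qq
  sorted[4] = qpqr$qqqp
  sorted[5] = qqpqpqr$q
  sorted[6] = qqqpqpqr$
  sorted[7] = qr$qqqpqp
  sorted[8] = r$qqqpqpq
sorted[1] = pqpqr$qqq

Answer: pqpqr$qqq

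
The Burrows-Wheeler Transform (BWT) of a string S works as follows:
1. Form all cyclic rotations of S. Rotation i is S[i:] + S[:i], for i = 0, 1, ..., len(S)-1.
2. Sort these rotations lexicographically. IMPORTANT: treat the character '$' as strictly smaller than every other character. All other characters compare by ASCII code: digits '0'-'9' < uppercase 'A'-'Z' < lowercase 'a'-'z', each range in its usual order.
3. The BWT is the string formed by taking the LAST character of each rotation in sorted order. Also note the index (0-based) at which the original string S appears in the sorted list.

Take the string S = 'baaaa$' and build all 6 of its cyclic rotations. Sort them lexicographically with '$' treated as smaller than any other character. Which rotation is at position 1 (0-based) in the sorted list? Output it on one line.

Answer: a$baaa

Derivation:
All 6 rotations (rotation i = S[i:]+S[:i]):
  rot[0] = baaaa$
  rot[1] = aaaa$b
  rot[2] = aaa$ba
  rot[3] = aa$baa
  rot[4] = a$baaa
  rot[5] = $baaaa
Sorted (with $ < everything):
  sorted[0] = $baaaa
  sorted[1] = a$baaa
  sorted[2] = aa$baa
  sorted[3] = aaa$ba
  sorted[4] = aaaa$b
  sorted[5] = baaaa$
sorted[1] = a$baaa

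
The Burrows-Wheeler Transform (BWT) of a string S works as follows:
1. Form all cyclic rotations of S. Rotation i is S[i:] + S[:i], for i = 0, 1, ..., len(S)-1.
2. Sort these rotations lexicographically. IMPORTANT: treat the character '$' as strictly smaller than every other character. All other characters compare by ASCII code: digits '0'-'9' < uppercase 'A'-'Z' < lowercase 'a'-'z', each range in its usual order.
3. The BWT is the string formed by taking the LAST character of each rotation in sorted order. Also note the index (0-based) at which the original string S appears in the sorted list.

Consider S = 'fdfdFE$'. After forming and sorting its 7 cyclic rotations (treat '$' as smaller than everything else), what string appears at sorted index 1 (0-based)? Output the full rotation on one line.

Answer: E$fdfdF

Derivation:
All 7 rotations (rotation i = S[i:]+S[:i]):
  rot[0] = fdfdFE$
  rot[1] = dfdFE$f
  rot[2] = fdFE$fd
  rot[3] = dFE$fdf
  rot[4] = FE$fdfd
  rot[5] = E$fdfdF
  rot[6] = $fdfdFE
Sorted (with $ < everything):
  sorted[0] = $fdfdFE
  sorted[1] = E$fdfdF
  sorted[2] = FE$fdfd
  sorted[3] = dFE$fdf
  sorted[4] = dfdFE$f
  sorted[5] = fdFE$fd
  sorted[6] = fdfdFE$
sorted[1] = E$fdfdF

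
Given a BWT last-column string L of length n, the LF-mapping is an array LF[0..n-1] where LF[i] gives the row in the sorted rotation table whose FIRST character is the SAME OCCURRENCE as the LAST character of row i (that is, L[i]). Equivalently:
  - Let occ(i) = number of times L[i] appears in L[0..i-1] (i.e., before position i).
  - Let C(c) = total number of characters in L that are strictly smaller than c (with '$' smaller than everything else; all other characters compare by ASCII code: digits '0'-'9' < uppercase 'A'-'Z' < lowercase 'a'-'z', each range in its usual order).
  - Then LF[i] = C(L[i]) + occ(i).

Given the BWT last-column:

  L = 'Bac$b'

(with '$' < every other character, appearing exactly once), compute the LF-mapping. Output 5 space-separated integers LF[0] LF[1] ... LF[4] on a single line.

Answer: 1 2 4 0 3

Derivation:
Char counts: '$':1, 'B':1, 'a':1, 'b':1, 'c':1
C (first-col start): C('$')=0, C('B')=1, C('a')=2, C('b')=3, C('c')=4
L[0]='B': occ=0, LF[0]=C('B')+0=1+0=1
L[1]='a': occ=0, LF[1]=C('a')+0=2+0=2
L[2]='c': occ=0, LF[2]=C('c')+0=4+0=4
L[3]='$': occ=0, LF[3]=C('$')+0=0+0=0
L[4]='b': occ=0, LF[4]=C('b')+0=3+0=3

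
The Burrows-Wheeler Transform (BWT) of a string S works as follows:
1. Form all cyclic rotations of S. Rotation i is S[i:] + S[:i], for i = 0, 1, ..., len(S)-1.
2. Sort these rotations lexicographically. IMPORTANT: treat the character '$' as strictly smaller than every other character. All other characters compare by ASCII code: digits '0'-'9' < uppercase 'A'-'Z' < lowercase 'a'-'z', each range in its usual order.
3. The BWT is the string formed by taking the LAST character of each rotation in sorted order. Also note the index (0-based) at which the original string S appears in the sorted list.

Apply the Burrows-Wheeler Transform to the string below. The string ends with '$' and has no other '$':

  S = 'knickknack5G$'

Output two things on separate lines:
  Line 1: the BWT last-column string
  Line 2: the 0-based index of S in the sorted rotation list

Answer: Gk5naincck$kk
10

Derivation:
All 13 rotations (rotation i = S[i:]+S[:i]):
  rot[0] = knickknack5G$
  rot[1] = nickknack5G$k
  rot[2] = ickknack5G$kn
  rot[3] = ckknack5G$kni
  rot[4] = kknack5G$knic
  rot[5] = knack5G$knick
  rot[6] = nack5G$knickk
  rot[7] = ack5G$knickkn
  rot[8] = ck5G$knickkna
  rot[9] = k5G$knickknac
  rot[10] = 5G$knickknack
  rot[11] = G$knickknack5
  rot[12] = $knickknack5G
Sorted (with $ < everything):
  sorted[0] = $knickknack5G  (last char: 'G')
  sorted[1] = 5G$knickknack  (last char: 'k')
  sorted[2] = G$knickknack5  (last char: '5')
  sorted[3] = ack5G$knickkn  (last char: 'n')
  sorted[4] = ck5G$knickkna  (last char: 'a')
  sorted[5] = ckknack5G$kni  (last char: 'i')
  sorted[6] = ickknack5G$kn  (last char: 'n')
  sorted[7] = k5G$knickknac  (last char: 'c')
  sorted[8] = kknack5G$knic  (last char: 'c')
  sorted[9] = knack5G$knick  (last char: 'k')
  sorted[10] = knickknack5G$  (last char: '$')
  sorted[11] = nack5G$knickk  (last char: 'k')
  sorted[12] = nickknack5G$k  (last char: 'k')
Last column: Gk5naincck$kk
Original string S is at sorted index 10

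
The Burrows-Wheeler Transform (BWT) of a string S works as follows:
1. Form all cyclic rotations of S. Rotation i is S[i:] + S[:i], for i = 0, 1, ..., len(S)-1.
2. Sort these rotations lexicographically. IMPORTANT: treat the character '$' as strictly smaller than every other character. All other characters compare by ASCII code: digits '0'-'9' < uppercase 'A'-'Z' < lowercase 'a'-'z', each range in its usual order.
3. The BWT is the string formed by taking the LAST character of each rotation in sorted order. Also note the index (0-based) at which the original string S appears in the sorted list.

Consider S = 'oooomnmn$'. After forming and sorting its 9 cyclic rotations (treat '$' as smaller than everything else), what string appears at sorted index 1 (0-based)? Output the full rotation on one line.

All 9 rotations (rotation i = S[i:]+S[:i]):
  rot[0] = oooomnmn$
  rot[1] = ooomnmn$o
  rot[2] = oomnmn$oo
  rot[3] = omnmn$ooo
  rot[4] = mnmn$oooo
  rot[5] = nmn$oooom
  rot[6] = mn$oooomn
  rot[7] = n$oooomnm
  rot[8] = $oooomnmn
Sorted (with $ < everything):
  sorted[0] = $oooomnmn
  sorted[1] = mn$oooomn
  sorted[2] = mnmn$oooo
  sorted[3] = n$oooomnm
  sorted[4] = nmn$oooom
  sorted[5] = omnmn$ooo
  sorted[6] = oomnmn$oo
  sorted[7] = ooomnmn$o
  sorted[8] = oooomnmn$
sorted[1] = mn$oooomn

Answer: mn$oooomn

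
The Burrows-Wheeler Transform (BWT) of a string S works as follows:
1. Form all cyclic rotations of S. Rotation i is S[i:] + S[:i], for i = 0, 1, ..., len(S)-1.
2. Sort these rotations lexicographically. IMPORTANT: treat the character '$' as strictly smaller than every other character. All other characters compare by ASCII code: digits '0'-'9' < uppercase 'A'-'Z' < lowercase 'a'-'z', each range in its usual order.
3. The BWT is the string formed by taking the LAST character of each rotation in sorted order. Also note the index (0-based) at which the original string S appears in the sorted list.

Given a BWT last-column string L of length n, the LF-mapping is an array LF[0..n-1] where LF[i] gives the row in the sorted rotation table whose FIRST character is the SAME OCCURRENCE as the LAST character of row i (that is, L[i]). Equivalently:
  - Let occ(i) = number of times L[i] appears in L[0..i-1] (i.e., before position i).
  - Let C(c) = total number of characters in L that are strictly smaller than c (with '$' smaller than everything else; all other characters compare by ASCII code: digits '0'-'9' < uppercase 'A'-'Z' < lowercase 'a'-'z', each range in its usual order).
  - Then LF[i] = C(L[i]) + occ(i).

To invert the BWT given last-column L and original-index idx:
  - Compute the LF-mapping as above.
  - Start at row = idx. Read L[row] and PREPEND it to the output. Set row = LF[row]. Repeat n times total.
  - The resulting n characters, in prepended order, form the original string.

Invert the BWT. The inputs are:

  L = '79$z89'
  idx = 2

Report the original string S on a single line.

LF mapping: 1 3 0 5 2 4
Walk LF starting at row 2, prepending L[row]:
  step 1: row=2, L[2]='$', prepend. Next row=LF[2]=0
  step 2: row=0, L[0]='7', prepend. Next row=LF[0]=1
  step 3: row=1, L[1]='9', prepend. Next row=LF[1]=3
  step 4: row=3, L[3]='z', prepend. Next row=LF[3]=5
  step 5: row=5, L[5]='9', prepend. Next row=LF[5]=4
  step 6: row=4, L[4]='8', prepend. Next row=LF[4]=2
Reversed output: 89z97$

Answer: 89z97$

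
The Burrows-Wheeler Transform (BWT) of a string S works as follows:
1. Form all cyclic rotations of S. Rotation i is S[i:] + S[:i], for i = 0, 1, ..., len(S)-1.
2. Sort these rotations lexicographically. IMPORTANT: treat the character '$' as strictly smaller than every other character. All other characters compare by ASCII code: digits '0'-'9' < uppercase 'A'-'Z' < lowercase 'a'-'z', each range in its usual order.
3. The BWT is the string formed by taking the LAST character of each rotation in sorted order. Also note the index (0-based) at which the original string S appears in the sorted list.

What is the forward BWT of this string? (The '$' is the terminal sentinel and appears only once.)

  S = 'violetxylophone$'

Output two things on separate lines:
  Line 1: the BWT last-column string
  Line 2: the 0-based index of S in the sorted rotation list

All 16 rotations (rotation i = S[i:]+S[:i]):
  rot[0] = violetxylophone$
  rot[1] = ioletxylophone$v
  rot[2] = oletxylophone$vi
  rot[3] = letxylophone$vio
  rot[4] = etxylophone$viol
  rot[5] = txylophone$viole
  rot[6] = xylophone$violet
  rot[7] = ylophone$violetx
  rot[8] = lophone$violetxy
  rot[9] = ophone$violetxyl
  rot[10] = phone$violetxylo
  rot[11] = hone$violetxylop
  rot[12] = one$violetxyloph
  rot[13] = ne$violetxylopho
  rot[14] = e$violetxylophon
  rot[15] = $violetxylophone
Sorted (with $ < everything):
  sorted[0] = $violetxylophone  (last char: 'e')
  sorted[1] = e$violetxylophon  (last char: 'n')
  sorted[2] = etxylophone$viol  (last char: 'l')
  sorted[3] = hone$violetxylop  (last char: 'p')
  sorted[4] = ioletxylophone$v  (last char: 'v')
  sorted[5] = letxylophone$vio  (last char: 'o')
  sorted[6] = lophone$violetxy  (last char: 'y')
  sorted[7] = ne$violetxylopho  (last char: 'o')
  sorted[8] = oletxylophone$vi  (last char: 'i')
  sorted[9] = one$violetxyloph  (last char: 'h')
  sorted[10] = ophone$violetxyl  (last char: 'l')
  sorted[11] = phone$violetxylo  (last char: 'o')
  sorted[12] = txylophone$viole  (last char: 'e')
  sorted[13] = violetxylophone$  (last char: '$')
  sorted[14] = xylophone$violet  (last char: 't')
  sorted[15] = ylophone$violetx  (last char: 'x')
Last column: enlpvoyoihloe$tx
Original string S is at sorted index 13

Answer: enlpvoyoihloe$tx
13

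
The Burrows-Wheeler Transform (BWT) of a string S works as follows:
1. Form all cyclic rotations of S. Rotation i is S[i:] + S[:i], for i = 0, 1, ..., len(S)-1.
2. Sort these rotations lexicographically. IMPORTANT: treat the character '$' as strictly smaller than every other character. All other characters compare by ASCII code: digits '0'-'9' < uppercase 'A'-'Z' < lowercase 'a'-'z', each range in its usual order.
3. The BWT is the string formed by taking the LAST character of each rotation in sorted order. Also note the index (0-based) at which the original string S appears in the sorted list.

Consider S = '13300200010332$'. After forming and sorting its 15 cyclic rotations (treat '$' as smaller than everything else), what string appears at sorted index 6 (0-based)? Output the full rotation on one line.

Answer: 0332$1330020001

Derivation:
All 15 rotations (rotation i = S[i:]+S[:i]):
  rot[0] = 13300200010332$
  rot[1] = 3300200010332$1
  rot[2] = 300200010332$13
  rot[3] = 00200010332$133
  rot[4] = 0200010332$1330
  rot[5] = 200010332$13300
  rot[6] = 00010332$133002
  rot[7] = 0010332$1330020
  rot[8] = 010332$13300200
  rot[9] = 10332$133002000
  rot[10] = 0332$1330020001
  rot[11] = 332$13300200010
  rot[12] = 32$133002000103
  rot[13] = 2$1330020001033
  rot[14] = $13300200010332
Sorted (with $ < everything):
  sorted[0] = $13300200010332
  sorted[1] = 00010332$133002
  sorted[2] = 0010332$1330020
  sorted[3] = 00200010332$133
  sorted[4] = 010332$13300200
  sorted[5] = 0200010332$1330
  sorted[6] = 0332$1330020001
  sorted[7] = 10332$133002000
  sorted[8] = 13300200010332$
  sorted[9] = 2$1330020001033
  sorted[10] = 200010332$13300
  sorted[11] = 300200010332$13
  sorted[12] = 32$133002000103
  sorted[13] = 3300200010332$1
  sorted[14] = 332$13300200010
sorted[6] = 0332$1330020001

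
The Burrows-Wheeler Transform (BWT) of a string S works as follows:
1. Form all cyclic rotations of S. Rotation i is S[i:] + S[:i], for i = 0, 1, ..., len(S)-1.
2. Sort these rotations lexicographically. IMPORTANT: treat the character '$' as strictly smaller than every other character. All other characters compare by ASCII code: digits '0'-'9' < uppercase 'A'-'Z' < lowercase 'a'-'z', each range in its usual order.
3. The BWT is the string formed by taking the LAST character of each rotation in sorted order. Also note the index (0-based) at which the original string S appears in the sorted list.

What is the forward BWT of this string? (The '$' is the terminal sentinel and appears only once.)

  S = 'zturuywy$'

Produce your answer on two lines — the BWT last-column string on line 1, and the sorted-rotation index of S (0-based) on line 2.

Answer: yuztrywu$
8

Derivation:
All 9 rotations (rotation i = S[i:]+S[:i]):
  rot[0] = zturuywy$
  rot[1] = turuywy$z
  rot[2] = uruywy$zt
  rot[3] = ruywy$ztu
  rot[4] = uywy$ztur
  rot[5] = ywy$zturu
  rot[6] = wy$zturuy
  rot[7] = y$zturuyw
  rot[8] = $zturuywy
Sorted (with $ < everything):
  sorted[0] = $zturuywy  (last char: 'y')
  sorted[1] = ruywy$ztu  (last char: 'u')
  sorted[2] = turuywy$z  (last char: 'z')
  sorted[3] = uruywy$zt  (last char: 't')
  sorted[4] = uywy$ztur  (last char: 'r')
  sorted[5] = wy$zturuy  (last char: 'y')
  sorted[6] = y$zturuyw  (last char: 'w')
  sorted[7] = ywy$zturu  (last char: 'u')
  sorted[8] = zturuywy$  (last char: '$')
Last column: yuztrywu$
Original string S is at sorted index 8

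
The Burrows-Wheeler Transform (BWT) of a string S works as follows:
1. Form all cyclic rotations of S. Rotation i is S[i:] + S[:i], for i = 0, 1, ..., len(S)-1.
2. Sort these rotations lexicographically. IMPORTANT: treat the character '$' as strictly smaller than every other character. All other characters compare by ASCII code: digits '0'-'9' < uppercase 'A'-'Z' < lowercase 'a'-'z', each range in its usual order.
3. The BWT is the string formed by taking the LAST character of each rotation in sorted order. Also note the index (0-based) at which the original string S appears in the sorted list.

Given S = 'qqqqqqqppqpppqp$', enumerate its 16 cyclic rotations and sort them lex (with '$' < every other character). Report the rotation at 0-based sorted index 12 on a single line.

Answer: qqqqppqpppqp$qqq

Derivation:
All 16 rotations (rotation i = S[i:]+S[:i]):
  rot[0] = qqqqqqqppqpppqp$
  rot[1] = qqqqqqppqpppqp$q
  rot[2] = qqqqqppqpppqp$qq
  rot[3] = qqqqppqpppqp$qqq
  rot[4] = qqqppqpppqp$qqqq
  rot[5] = qqppqpppqp$qqqqq
  rot[6] = qppqpppqp$qqqqqq
  rot[7] = ppqpppqp$qqqqqqq
  rot[8] = pqpppqp$qqqqqqqp
  rot[9] = qpppqp$qqqqqqqpp
  rot[10] = pppqp$qqqqqqqppq
  rot[11] = ppqp$qqqqqqqppqp
  rot[12] = pqp$qqqqqqqppqpp
  rot[13] = qp$qqqqqqqppqppp
  rot[14] = p$qqqqqqqppqpppq
  rot[15] = $qqqqqqqppqpppqp
Sorted (with $ < everything):
  sorted[0] = $qqqqqqqppqpppqp
  sorted[1] = p$qqqqqqqppqpppq
  sorted[2] = pppqp$qqqqqqqppq
  sorted[3] = ppqp$qqqqqqqppqp
  sorted[4] = ppqpppqp$qqqqqqq
  sorted[5] = pqp$qqqqqqqppqpp
  sorted[6] = pqpppqp$qqqqqqqp
  sorted[7] = qp$qqqqqqqppqppp
  sorted[8] = qpppqp$qqqqqqqpp
  sorted[9] = qppqpppqp$qqqqqq
  sorted[10] = qqppqpppqp$qqqqq
  sorted[11] = qqqppqpppqp$qqqq
  sorted[12] = qqqqppqpppqp$qqq
  sorted[13] = qqqqqppqpppqp$qq
  sorted[14] = qqqqqqppqpppqp$q
  sorted[15] = qqqqqqqppqpppqp$
sorted[12] = qqqqppqpppqp$qqq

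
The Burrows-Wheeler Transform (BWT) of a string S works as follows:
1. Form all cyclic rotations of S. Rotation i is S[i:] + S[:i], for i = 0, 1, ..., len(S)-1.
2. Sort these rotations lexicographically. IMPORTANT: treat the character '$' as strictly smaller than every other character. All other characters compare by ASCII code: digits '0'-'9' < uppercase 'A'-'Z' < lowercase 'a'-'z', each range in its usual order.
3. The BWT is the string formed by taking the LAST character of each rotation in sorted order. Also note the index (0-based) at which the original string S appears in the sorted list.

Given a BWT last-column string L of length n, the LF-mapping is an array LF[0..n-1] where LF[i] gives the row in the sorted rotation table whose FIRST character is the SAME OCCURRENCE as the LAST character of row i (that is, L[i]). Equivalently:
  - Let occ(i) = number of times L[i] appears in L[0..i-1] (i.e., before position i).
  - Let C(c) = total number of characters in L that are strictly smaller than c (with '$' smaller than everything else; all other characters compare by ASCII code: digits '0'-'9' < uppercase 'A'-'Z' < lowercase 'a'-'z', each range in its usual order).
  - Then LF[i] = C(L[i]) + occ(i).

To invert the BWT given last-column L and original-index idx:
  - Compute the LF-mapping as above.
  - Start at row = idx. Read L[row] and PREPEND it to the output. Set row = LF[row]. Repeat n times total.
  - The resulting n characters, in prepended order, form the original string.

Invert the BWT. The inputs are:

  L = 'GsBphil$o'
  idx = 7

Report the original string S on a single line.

Answer: philosBG$

Derivation:
LF mapping: 2 8 1 7 3 4 5 0 6
Walk LF starting at row 7, prepending L[row]:
  step 1: row=7, L[7]='$', prepend. Next row=LF[7]=0
  step 2: row=0, L[0]='G', prepend. Next row=LF[0]=2
  step 3: row=2, L[2]='B', prepend. Next row=LF[2]=1
  step 4: row=1, L[1]='s', prepend. Next row=LF[1]=8
  step 5: row=8, L[8]='o', prepend. Next row=LF[8]=6
  step 6: row=6, L[6]='l', prepend. Next row=LF[6]=5
  step 7: row=5, L[5]='i', prepend. Next row=LF[5]=4
  step 8: row=4, L[4]='h', prepend. Next row=LF[4]=3
  step 9: row=3, L[3]='p', prepend. Next row=LF[3]=7
Reversed output: philosBG$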